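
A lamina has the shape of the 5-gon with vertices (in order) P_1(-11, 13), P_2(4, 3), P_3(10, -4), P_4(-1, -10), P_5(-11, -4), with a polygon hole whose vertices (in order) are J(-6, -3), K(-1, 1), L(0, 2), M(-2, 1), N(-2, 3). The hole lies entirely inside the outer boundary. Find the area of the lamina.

257.5

Outer boundary:
Apply the surveyor's formula: 2A = Σ (x_i·y_{i+1} − x_{i+1}·y_i), indices taken mod 5.
P_1→P_2: (-11)(3) − (4)(13) = -85
P_2→P_3: (4)(-4) − (10)(3) = -46
P_3→P_4: (10)(-10) − (-1)(-4) = -104
P_4→P_5: (-1)(-4) − (-11)(-10) = -106
P_5→P_1: (-11)(13) − (-11)(-4) = -187
Σ = -528
Area = |Σ|/2 = 264.
Hole:
Apply the shoelace (surveyor's) formula: 2A = Σ (x_i·y_{i+1} − x_{i+1}·y_i), indices taken mod 5.
J→K: (-6)(1) − (-1)(-3) = -9
K→L: (-1)(2) − (0)(1) = -2
L→M: (0)(1) − (-2)(2) = 4
M→N: (-2)(3) − (-2)(1) = -4
N→J: (-2)(-3) − (-6)(3) = 24
Σ = 13
Area = |Σ|/2 = 6.5.
Net area = 264 − 6.5 = 257.5.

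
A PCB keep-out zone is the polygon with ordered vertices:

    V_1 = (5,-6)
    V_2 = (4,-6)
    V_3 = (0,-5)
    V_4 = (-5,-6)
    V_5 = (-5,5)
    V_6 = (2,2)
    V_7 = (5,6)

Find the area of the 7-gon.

92

Apply the shoelace formula: 2A = Σ (x_i·y_{i+1} − x_{i+1}·y_i), indices taken mod 7.
Σ = (-6) + (-20) + (-25) + (-55) + (-20) + (2) + (-60) = -184
Area = |Σ|/2 = 92.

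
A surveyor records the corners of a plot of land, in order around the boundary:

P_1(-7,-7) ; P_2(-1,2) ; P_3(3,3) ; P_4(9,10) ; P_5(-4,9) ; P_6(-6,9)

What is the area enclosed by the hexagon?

108.5

Σ = (-21) + (-9) + (3) + (121) + (18) + (105) = 217
Area = |Σ|/2 = 108.5.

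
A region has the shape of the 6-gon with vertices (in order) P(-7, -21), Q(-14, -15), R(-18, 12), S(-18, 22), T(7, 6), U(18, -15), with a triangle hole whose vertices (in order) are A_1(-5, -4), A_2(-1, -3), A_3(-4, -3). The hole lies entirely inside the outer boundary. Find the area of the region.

Outer boundary:
Apply the surveyor's formula: 2A = Σ (x_i·y_{i+1} − x_{i+1}·y_i), indices taken mod 6.
Cross-terms: -189, -438, -180, -262, -213, -483  ⇒  Σ = -1765
Area = |Σ|/2 = 882.5.
Hole:
A_1→A_2: (-5)(-3) − (-1)(-4) = 11
A_2→A_3: (-1)(-3) − (-4)(-3) = -9
A_3→A_1: (-4)(-4) − (-5)(-3) = 1
Σ = 3
Area = |Σ|/2 = 1.5.
Net area = 882.5 − 1.5 = 881.

881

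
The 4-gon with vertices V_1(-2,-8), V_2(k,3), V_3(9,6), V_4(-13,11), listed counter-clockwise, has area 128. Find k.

Write out the shoelace sum; only the two edges meeting at V_2 involve k:
2·Area = [((-2)·3 − k·(-8)) + (k·6 − 9·3)] + 303
       = 14·k + 270 = 256
⇒ k = -1.

-1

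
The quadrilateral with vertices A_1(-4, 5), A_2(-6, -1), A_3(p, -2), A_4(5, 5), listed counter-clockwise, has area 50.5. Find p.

0

Write out the shoelace sum; only the two edges meeting at A_3 involve p:
2·Area = [((-6)·(-2) − p·(-1)) + (p·5 − 5·(-2))] + 79
       = 6·p + 101 = 101
⇒ p = 0.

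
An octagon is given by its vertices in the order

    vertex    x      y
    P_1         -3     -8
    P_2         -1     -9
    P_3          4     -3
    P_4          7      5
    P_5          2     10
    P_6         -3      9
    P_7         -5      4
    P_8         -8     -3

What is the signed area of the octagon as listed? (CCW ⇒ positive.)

171

Apply the shoelace (surveyor's) formula: 2A = Σ (x_i·y_{i+1} − x_{i+1}·y_i), indices taken mod 8.
Σ = (19) + (39) + (41) + (60) + (48) + (33) + (47) + (55) = 342
Signed area = Σ/2 = 171 (positive ⇒ counter-clockwise traversal).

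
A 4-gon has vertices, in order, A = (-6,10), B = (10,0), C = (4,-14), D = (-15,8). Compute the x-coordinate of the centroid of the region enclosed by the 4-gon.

-29/26

Apply Gauss's area formula. First the cross-terms c_i = x_i·y_{i+1} − x_{i+1}·y_i:
  -100, -140, -178, -102  ⇒  2A = -520, A = -260.
Then Σ (x_i + x_{i+1})·c_i = 1740, so x̄ = 1740 / (6·(-260)) = -29/26.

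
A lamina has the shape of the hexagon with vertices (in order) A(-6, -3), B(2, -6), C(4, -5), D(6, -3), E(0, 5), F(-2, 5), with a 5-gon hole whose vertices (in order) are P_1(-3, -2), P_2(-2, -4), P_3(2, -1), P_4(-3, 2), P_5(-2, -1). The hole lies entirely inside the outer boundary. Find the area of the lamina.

Outer boundary:
Σ = (42) + (14) + (18) + (30) + (10) + (36) = 150
Area = |Σ|/2 = 75.
Hole:
Apply the surveyor's formula: 2A = Σ (x_i·y_{i+1} − x_{i+1}·y_i), indices taken mod 5.
P_1→P_2: (-3)(-4) − (-2)(-2) = 8
P_2→P_3: (-2)(-1) − (2)(-4) = 10
P_3→P_4: (2)(2) − (-3)(-1) = 1
P_4→P_5: (-3)(-1) − (-2)(2) = 7
P_5→P_1: (-2)(-2) − (-3)(-1) = 1
Σ = 27
Area = |Σ|/2 = 13.5.
Net area = 75 − 13.5 = 61.5.

61.5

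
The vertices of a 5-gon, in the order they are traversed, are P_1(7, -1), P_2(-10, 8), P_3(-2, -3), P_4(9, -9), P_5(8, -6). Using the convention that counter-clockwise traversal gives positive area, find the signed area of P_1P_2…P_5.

94.5

Σ = (46) + (46) + (45) + (18) + (34) = 189
Signed area = Σ/2 = 94.5 (positive ⇒ counter-clockwise traversal).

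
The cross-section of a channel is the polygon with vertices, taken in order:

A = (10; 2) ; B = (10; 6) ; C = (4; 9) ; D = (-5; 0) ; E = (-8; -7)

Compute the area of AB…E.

Σ = (40) + (66) + (45) + (35) + (54) = 240
Area = |Σ|/2 = 120.

120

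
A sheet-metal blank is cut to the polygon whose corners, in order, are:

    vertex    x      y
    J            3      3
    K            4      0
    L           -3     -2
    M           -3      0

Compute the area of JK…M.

Apply the shoelace formula: 2A = Σ (x_i·y_{i+1} − x_{i+1}·y_i), indices taken mod 4.
Σ = (-12) + (-8) + (-6) + (-9) = -35
Area = |Σ|/2 = 17.5.

17.5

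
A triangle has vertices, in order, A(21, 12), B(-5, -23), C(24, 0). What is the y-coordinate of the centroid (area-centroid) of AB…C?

Apply Gauss's area formula. First the cross-terms c_i = x_i·y_{i+1} − x_{i+1}·y_i:
  -423, 552, 288  ⇒  2A = 417, A = 208.5.
Then Σ (y_i + y_{i+1})·c_i = -4587, so ȳ = -4587 / (6·208.5) = -11/3.

-11/3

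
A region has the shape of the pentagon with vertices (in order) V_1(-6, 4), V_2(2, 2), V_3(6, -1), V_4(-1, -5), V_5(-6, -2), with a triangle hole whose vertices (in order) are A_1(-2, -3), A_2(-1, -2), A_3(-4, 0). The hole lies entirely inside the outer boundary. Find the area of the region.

Outer boundary:
Cross-terms: -20, -14, -31, -28, -36  ⇒  Σ = -129
Area = |Σ|/2 = 64.5.
Hole:
Apply the surveyor's formula: 2A = Σ (x_i·y_{i+1} − x_{i+1}·y_i), indices taken mod 3.
A_1→A_2: (-2)(-2) − (-1)(-3) = 1
A_2→A_3: (-1)(0) − (-4)(-2) = -8
A_3→A_1: (-4)(-3) − (-2)(0) = 12
Σ = 5
Area = |Σ|/2 = 2.5.
Net area = 64.5 − 2.5 = 62.

62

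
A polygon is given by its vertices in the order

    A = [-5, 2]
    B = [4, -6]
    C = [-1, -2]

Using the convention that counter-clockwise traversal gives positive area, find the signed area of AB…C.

Σ = (22) + (-14) + (-12) = -4
Signed area = Σ/2 = -2 (negative ⇒ clockwise traversal).

-2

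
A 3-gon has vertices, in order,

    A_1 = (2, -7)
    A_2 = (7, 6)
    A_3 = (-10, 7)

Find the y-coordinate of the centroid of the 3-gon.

Apply the shoelace formula. First the cross-terms c_i = x_i·y_{i+1} − x_{i+1}·y_i:
  61, 109, 56  ⇒  2A = 226, A = 113.
Then Σ (y_i + y_{i+1})·c_i = 1356, so ȳ = 1356 / (6·113) = 2.

2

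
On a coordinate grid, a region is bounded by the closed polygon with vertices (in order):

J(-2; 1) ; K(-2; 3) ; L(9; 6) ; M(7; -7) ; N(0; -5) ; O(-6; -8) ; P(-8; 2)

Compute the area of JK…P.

Apply the shoelace formula: 2A = Σ (x_i·y_{i+1} − x_{i+1}·y_i), indices taken mod 7.
Σ = (-4) + (-39) + (-105) + (-35) + (-30) + (-76) + (-4) = -293
Area = |Σ|/2 = 146.5.

146.5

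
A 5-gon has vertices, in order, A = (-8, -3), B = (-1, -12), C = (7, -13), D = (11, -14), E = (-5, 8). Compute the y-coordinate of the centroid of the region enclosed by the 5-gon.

-1187/249

Apply Gauss's area formula. First the cross-terms c_i = x_i·y_{i+1} − x_{i+1}·y_i:
  93, 97, 45, 18, 79  ⇒  2A = 332, A = 166.
Then Σ (y_i + y_{i+1})·c_i = -4748, so ȳ = -4748 / (6·166) = -1187/249.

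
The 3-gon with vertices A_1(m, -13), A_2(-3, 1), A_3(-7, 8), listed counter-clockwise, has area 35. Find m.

-5

The doubled signed area Σ (x_i y_{i+1} − x_{i+1} y_i) is linear in m.
With m=0 it equals 35; the coefficient of m is -7 (from the two edges through A_1).
So -7·m + 35 = 2·35 = 70 ⇒ m = -5.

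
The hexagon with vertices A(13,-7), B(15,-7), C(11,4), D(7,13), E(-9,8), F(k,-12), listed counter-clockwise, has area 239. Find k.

Write out the shoelace sum; only the two edges meeting at F involve k:
2·Area = [((-9)·(-12) − k·8) + (k·(-7) − 13·(-12))] + 439
       = -15·k + 703 = 478
⇒ k = 15.

15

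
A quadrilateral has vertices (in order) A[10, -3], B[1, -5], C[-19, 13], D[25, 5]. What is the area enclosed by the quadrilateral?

337

A→B: (10)(-5) − (1)(-3) = -47
B→C: (1)(13) − (-19)(-5) = -82
C→D: (-19)(5) − (25)(13) = -420
D→A: (25)(-3) − (10)(5) = -125
Σ = -674
Area = |Σ|/2 = 337.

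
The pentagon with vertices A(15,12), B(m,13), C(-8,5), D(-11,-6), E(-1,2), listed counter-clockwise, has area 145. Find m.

Write out the shoelace sum; only the two edges meeting at B involve m:
2·Area = [(15·13 − m·12) + (m·5 − (-8)·13)] + 33
       = -7·m + 332 = 290
⇒ m = 6.

6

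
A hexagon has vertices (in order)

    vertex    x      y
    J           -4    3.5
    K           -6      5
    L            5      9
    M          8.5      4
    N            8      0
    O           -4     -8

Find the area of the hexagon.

Cross-terms: 1, -79, -56.5, -32, -64, -46  ⇒  Σ = -276.5
Area = |Σ|/2 = 138.25.

138.25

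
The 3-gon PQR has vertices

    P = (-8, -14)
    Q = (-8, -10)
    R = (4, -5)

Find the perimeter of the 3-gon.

32

|PQ| = √((0)² + (4)²) = √16 = 4
|QR| = √((12)² + (5)²) = √169 = 13
|RP| = √((-12)² + (-9)²) = √225 = 15
Perimeter = 4 + 13 + 15 = 32.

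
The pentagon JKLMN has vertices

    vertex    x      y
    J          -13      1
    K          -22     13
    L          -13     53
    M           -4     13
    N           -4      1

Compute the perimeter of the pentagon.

118

|JK| = √((-9)² + (12)²) = √225 = 15
|KL| = √((9)² + (40)²) = √1681 = 41
|LM| = √((9)² + (-40)²) = √1681 = 41
|MN| = √((0)² + (-12)²) = √144 = 12
|NJ| = √((-9)² + (0)²) = √81 = 9
Perimeter = 15 + 41 + 41 + 12 + 9 = 118.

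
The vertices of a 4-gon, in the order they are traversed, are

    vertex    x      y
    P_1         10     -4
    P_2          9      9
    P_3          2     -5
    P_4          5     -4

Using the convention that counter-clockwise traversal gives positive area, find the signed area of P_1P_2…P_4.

Σ = (126) + (-63) + (17) + (20) = 100
Signed area = Σ/2 = 50 (positive ⇒ counter-clockwise traversal).

50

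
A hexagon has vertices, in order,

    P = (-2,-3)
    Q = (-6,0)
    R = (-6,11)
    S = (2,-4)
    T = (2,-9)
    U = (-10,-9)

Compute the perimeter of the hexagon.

60

|PQ| = √((-4)² + (3)²) = √25 = 5
|QR| = √((0)² + (11)²) = √121 = 11
|RS| = √((8)² + (-15)²) = √289 = 17
|ST| = √((0)² + (-5)²) = √25 = 5
|TU| = √((-12)² + (0)²) = √144 = 12
|UP| = √((8)² + (6)²) = √100 = 10
Perimeter = 5 + 11 + 17 + 5 + 12 + 10 = 60.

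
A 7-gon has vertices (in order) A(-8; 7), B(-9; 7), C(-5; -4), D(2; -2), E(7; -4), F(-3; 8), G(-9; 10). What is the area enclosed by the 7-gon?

102.5

Σ = (7) + (71) + (18) + (6) + (44) + (42) + (17) = 205
Area = |Σ|/2 = 102.5.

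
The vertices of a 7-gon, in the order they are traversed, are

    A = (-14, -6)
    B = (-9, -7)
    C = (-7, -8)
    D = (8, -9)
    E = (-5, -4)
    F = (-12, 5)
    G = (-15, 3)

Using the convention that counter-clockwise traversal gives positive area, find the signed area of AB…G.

Cross-terms: 44, 23, 127, -77, -73, 39, 132  ⇒  Σ = 215
Signed area = Σ/2 = 107.5 (positive ⇒ counter-clockwise traversal).

107.5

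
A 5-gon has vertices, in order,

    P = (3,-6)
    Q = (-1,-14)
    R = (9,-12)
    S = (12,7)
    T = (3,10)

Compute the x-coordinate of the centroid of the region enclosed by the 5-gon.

Apply Gauss's area formula. First the cross-terms c_i = x_i·y_{i+1} − x_{i+1}·y_i:
  -48, 138, 207, 99, -48  ⇒  2A = 348, A = 174.
Then Σ (x_i + x_{i+1})·c_i = 6552, so x̄ = 6552 / (6·174) = 182/29.

182/29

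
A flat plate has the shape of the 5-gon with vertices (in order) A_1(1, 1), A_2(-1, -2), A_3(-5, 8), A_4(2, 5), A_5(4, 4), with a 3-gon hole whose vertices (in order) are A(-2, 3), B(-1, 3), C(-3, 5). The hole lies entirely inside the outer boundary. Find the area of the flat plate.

Outer boundary:
A_1→A_2: (1)(-2) − (-1)(1) = -1
A_2→A_3: (-1)(8) − (-5)(-2) = -18
A_3→A_4: (-5)(5) − (2)(8) = -41
A_4→A_5: (2)(4) − (4)(5) = -12
A_5→A_1: (4)(1) − (1)(4) = 0
Σ = -72
Area = |Σ|/2 = 36.
Hole:
Apply the shoelace (surveyor's) formula: 2A = Σ (x_i·y_{i+1} − x_{i+1}·y_i), indices taken mod 3.
Cross-terms: -3, 4, 1  ⇒  Σ = 2
Area = |Σ|/2 = 1.
Net area = 36 − 1 = 35.

35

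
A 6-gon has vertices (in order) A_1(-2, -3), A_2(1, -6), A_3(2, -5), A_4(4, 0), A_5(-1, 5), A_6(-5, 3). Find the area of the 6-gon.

Σ = (15) + (7) + (20) + (20) + (22) + (21) = 105
Area = |Σ|/2 = 52.5.

52.5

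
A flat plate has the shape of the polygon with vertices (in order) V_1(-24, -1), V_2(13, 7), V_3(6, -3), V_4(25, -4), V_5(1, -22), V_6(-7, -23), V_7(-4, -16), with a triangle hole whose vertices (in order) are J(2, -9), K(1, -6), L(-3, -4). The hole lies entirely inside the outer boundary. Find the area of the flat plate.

629

Outer boundary:
Cross-terms: -155, -81, 51, -546, -177, 20, -380  ⇒  Σ = -1268
Area = |Σ|/2 = 634.
Hole:
Σ = (-3) + (-22) + (35) = 10
Area = |Σ|/2 = 5.
Net area = 634 − 5 = 629.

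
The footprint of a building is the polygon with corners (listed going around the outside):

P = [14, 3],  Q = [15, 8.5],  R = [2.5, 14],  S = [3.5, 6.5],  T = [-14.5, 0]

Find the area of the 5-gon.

140.375

Apply Gauss's area formula: 2A = Σ (x_i·y_{i+1} − x_{i+1}·y_i), indices taken mod 5.
Σ = (74) + (188.75) + (-32.75) + (94.25) + (-43.5) = 280.75
Area = |Σ|/2 = 140.375.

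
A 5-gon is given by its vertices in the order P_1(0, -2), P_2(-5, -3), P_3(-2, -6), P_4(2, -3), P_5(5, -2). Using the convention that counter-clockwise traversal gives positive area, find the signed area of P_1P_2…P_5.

Cross-terms: -10, 24, 18, 11, -10  ⇒  Σ = 33
Signed area = Σ/2 = 16.5 (positive ⇒ counter-clockwise traversal).

16.5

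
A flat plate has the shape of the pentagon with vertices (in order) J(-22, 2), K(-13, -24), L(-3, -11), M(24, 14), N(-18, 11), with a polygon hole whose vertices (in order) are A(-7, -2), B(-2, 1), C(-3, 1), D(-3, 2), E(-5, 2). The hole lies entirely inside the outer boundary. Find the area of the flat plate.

777

Outer boundary:
Apply the shoelace formula: 2A = Σ (x_i·y_{i+1} − x_{i+1}·y_i), indices taken mod 5.
J→K: (-22)(-24) − (-13)(2) = 554
K→L: (-13)(-11) − (-3)(-24) = 71
L→M: (-3)(14) − (24)(-11) = 222
M→N: (24)(11) − (-18)(14) = 516
N→J: (-18)(2) − (-22)(11) = 206
Σ = 1569
Area = |Σ|/2 = 784.5.
Hole:
Apply the shoelace (surveyor's) formula: 2A = Σ (x_i·y_{i+1} − x_{i+1}·y_i), indices taken mod 5.
A→B: (-7)(1) − (-2)(-2) = -11
B→C: (-2)(1) − (-3)(1) = 1
C→D: (-3)(2) − (-3)(1) = -3
D→E: (-3)(2) − (-5)(2) = 4
E→A: (-5)(-2) − (-7)(2) = 24
Σ = 15
Area = |Σ|/2 = 7.5.
Net area = 784.5 − 7.5 = 777.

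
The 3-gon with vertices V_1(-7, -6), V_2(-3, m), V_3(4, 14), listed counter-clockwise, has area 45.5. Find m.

Write out the shoelace sum; only the two edges meeting at V_2 involve m:
2·Area = [((-7)·m − (-3)·(-6)) + ((-3)·14 − 4·m)] + 74
       = -11·m + 14 = 91
⇒ m = -7.

-7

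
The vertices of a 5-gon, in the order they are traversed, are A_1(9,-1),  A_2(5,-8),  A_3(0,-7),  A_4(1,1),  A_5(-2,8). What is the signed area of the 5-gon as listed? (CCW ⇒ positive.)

Apply Gauss's area formula: 2A = Σ (x_i·y_{i+1} − x_{i+1}·y_i), indices taken mod 5.
Σ = (-67) + (-35) + (7) + (10) + (-70) = -155
Signed area = Σ/2 = -77.5 (negative ⇒ clockwise traversal).

-77.5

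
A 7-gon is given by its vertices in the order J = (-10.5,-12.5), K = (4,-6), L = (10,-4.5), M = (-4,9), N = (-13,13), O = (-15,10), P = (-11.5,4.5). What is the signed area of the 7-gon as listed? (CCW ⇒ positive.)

297.75

Apply the surveyor's formula: 2A = Σ (x_i·y_{i+1} − x_{i+1}·y_i), indices taken mod 7.
Cross-terms: 113, 42, 72, 65, 65, 47.5, 191  ⇒  Σ = 595.5
Signed area = Σ/2 = 297.75 (positive ⇒ counter-clockwise traversal).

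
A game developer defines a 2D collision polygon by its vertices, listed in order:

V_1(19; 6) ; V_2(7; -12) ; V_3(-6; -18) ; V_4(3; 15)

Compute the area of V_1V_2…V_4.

385.5

Apply the shoelace (surveyor's) formula: 2A = Σ (x_i·y_{i+1} − x_{i+1}·y_i), indices taken mod 4.
V_1→V_2: (19)(-12) − (7)(6) = -270
V_2→V_3: (7)(-18) − (-6)(-12) = -198
V_3→V_4: (-6)(15) − (3)(-18) = -36
V_4→V_1: (3)(6) − (19)(15) = -267
Σ = -771
Area = |Σ|/2 = 385.5.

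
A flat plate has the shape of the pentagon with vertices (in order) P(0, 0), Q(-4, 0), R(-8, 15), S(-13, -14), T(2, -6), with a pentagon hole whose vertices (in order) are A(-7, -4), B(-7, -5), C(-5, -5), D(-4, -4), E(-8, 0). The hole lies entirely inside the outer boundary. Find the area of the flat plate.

168

Outer boundary:
Apply the shoelace formula: 2A = Σ (x_i·y_{i+1} − x_{i+1}·y_i), indices taken mod 5.
Σ = (0) + (-60) + (307) + (106) + (0) = 353
Area = |Σ|/2 = 176.5.
Hole:
Apply the shoelace formula: 2A = Σ (x_i·y_{i+1} − x_{i+1}·y_i), indices taken mod 5.
Σ = (7) + (10) + (0) + (-32) + (32) = 17
Area = |Σ|/2 = 8.5.
Net area = 176.5 − 8.5 = 168.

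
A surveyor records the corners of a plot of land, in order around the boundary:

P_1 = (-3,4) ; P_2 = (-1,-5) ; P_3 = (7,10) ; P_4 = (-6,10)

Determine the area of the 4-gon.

Cross-terms: 19, 25, 130, 6  ⇒  Σ = 180
Area = |Σ|/2 = 90.

90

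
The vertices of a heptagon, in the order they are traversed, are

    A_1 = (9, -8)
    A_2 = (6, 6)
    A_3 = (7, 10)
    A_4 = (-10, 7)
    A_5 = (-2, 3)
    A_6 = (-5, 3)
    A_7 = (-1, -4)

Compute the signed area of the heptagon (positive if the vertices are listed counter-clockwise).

164.5

Apply the shoelace (surveyor's) formula: 2A = Σ (x_i·y_{i+1} − x_{i+1}·y_i), indices taken mod 7.
Σ = (102) + (18) + (149) + (-16) + (9) + (23) + (44) = 329
Signed area = Σ/2 = 164.5 (positive ⇒ counter-clockwise traversal).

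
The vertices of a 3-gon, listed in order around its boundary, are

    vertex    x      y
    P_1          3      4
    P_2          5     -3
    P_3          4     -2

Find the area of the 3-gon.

2.5

Apply the surveyor's formula: 2A = Σ (x_i·y_{i+1} − x_{i+1}·y_i), indices taken mod 3.
P_1→P_2: (3)(-3) − (5)(4) = -29
P_2→P_3: (5)(-2) − (4)(-3) = 2
P_3→P_1: (4)(4) − (3)(-2) = 22
Σ = -5
Area = |Σ|/2 = 2.5.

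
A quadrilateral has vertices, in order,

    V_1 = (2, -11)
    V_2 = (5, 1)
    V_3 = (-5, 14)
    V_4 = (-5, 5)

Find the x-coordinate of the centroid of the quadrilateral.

-31/111

Apply the surveyor's formula. First the cross-terms c_i = x_i·y_{i+1} − x_{i+1}·y_i:
  57, 75, 45, 45  ⇒  2A = 222, A = 111.
Then Σ (x_i + x_{i+1})·c_i = -186, so x̄ = -186 / (6·111) = -31/111.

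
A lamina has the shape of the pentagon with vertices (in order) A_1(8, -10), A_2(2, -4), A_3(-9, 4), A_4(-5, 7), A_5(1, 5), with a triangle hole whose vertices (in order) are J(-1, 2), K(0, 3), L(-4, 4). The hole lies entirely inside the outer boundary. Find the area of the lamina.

Outer boundary:
Cross-terms: -12, -28, -43, -32, -50  ⇒  Σ = -165
Area = |Σ|/2 = 82.5.
Hole:
Apply the shoelace formula: 2A = Σ (x_i·y_{i+1} − x_{i+1}·y_i), indices taken mod 3.
Cross-terms: -3, 12, -4  ⇒  Σ = 5
Area = |Σ|/2 = 2.5.
Net area = 82.5 − 2.5 = 80.

80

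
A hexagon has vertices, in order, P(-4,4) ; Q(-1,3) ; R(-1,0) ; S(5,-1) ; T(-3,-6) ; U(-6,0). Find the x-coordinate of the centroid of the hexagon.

Apply Gauss's area formula. First the cross-terms c_i = x_i·y_{i+1} − x_{i+1}·y_i:
  -8, 3, 1, -33, -36, -24  ⇒  2A = -97, A = -48.5.
Then Σ (x_i + x_{i+1})·c_i = 536, so x̄ = 536 / (6·(-48.5)) = -536/291.

-536/291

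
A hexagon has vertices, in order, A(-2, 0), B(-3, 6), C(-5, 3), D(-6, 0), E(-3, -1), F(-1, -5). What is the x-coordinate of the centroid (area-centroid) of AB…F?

-386/111

Apply the shoelace (surveyor's) formula. First the cross-terms c_i = x_i·y_{i+1} − x_{i+1}·y_i:
  -12, 21, 18, 6, 14, -10  ⇒  2A = 37, A = 18.5.
Then Σ (x_i + x_{i+1})·c_i = -386, so x̄ = -386 / (6·18.5) = -386/111.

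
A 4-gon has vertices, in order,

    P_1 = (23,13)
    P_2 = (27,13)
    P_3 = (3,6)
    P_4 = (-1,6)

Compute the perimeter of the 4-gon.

|P_1P_2| = √((4)² + (0)²) = √16 = 4
|P_2P_3| = √((-24)² + (-7)²) = √625 = 25
|P_3P_4| = √((-4)² + (0)²) = √16 = 4
|P_4P_1| = √((24)² + (7)²) = √625 = 25
Perimeter = 4 + 25 + 4 + 25 = 58.

58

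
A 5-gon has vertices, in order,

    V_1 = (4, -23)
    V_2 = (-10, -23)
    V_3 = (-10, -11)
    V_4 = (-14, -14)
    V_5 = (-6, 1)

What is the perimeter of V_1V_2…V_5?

|V_1V_2| = √((-14)² + (0)²) = √196 = 14
|V_2V_3| = √((0)² + (12)²) = √144 = 12
|V_3V_4| = √((-4)² + (-3)²) = √25 = 5
|V_4V_5| = √((8)² + (15)²) = √289 = 17
|V_5V_1| = √((10)² + (-24)²) = √676 = 26
Perimeter = 14 + 12 + 5 + 17 + 26 = 74.

74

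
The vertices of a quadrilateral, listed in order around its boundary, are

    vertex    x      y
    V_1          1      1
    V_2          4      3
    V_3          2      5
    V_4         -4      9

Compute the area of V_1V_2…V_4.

19

Apply the shoelace (surveyor's) formula: 2A = Σ (x_i·y_{i+1} − x_{i+1}·y_i), indices taken mod 4.
V_1→V_2: (1)(3) − (4)(1) = -1
V_2→V_3: (4)(5) − (2)(3) = 14
V_3→V_4: (2)(9) − (-4)(5) = 38
V_4→V_1: (-4)(1) − (1)(9) = -13
Σ = 38
Area = |Σ|/2 = 19.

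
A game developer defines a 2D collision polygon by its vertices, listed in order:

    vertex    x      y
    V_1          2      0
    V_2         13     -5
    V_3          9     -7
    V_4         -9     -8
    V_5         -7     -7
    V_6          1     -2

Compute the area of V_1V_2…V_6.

Apply the shoelace (surveyor's) formula: 2A = Σ (x_i·y_{i+1} − x_{i+1}·y_i), indices taken mod 6.
Σ = (-10) + (-46) + (-135) + (7) + (21) + (4) = -159
Area = |Σ|/2 = 79.5.

79.5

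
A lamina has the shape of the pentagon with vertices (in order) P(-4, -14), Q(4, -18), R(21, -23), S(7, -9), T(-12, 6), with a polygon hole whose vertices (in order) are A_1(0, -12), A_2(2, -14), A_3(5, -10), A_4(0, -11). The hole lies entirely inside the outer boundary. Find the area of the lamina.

Outer boundary:
Apply Gauss's area formula: 2A = Σ (x_i·y_{i+1} − x_{i+1}·y_i), indices taken mod 5.
P→Q: (-4)(-18) − (4)(-14) = 128
Q→R: (4)(-23) − (21)(-18) = 286
R→S: (21)(-9) − (7)(-23) = -28
S→T: (7)(6) − (-12)(-9) = -66
T→P: (-12)(-14) − (-4)(6) = 192
Σ = 512
Area = |Σ|/2 = 256.
Hole:
Apply Gauss's area formula: 2A = Σ (x_i·y_{i+1} − x_{i+1}·y_i), indices taken mod 4.
Σ = (24) + (50) + (-55) + (0) = 19
Area = |Σ|/2 = 9.5.
Net area = 256 − 9.5 = 246.5.

246.5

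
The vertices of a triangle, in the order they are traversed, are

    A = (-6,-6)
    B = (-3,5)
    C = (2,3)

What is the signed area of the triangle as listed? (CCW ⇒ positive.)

Cross-terms: -48, -19, 6  ⇒  Σ = -61
Signed area = Σ/2 = -30.5 (negative ⇒ clockwise traversal).

-30.5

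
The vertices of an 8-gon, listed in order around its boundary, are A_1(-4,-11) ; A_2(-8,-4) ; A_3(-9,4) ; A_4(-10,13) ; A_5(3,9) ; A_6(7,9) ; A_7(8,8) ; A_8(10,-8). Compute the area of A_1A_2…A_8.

Apply the shoelace formula: 2A = Σ (x_i·y_{i+1} − x_{i+1}·y_i), indices taken mod 8.
Σ = (-72) + (-68) + (-77) + (-129) + (-36) + (-16) + (-144) + (-142) = -684
Area = |Σ|/2 = 342.

342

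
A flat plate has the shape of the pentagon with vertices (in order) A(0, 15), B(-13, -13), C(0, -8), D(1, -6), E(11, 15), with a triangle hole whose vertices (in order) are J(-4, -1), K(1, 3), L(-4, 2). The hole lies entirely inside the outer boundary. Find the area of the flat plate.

269

Outer boundary:
Cross-terms: 195, 104, 8, 81, 165  ⇒  Σ = 553
Area = |Σ|/2 = 276.5.
Hole:
Σ = (-11) + (14) + (12) = 15
Area = |Σ|/2 = 7.5.
Net area = 276.5 − 7.5 = 269.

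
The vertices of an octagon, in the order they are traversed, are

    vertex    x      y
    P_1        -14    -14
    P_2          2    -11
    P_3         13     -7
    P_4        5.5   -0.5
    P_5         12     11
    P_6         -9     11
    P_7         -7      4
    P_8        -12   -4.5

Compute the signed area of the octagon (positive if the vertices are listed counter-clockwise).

P_1→P_2: (-14)(-11) − (2)(-14) = 182
P_2→P_3: (2)(-7) − (13)(-11) = 129
P_3→P_4: (13)(-0.5) − (5.5)(-7) = 32
P_4→P_5: (5.5)(11) − (12)(-0.5) = 66.5
P_5→P_6: (12)(11) − (-9)(11) = 231
P_6→P_7: (-9)(4) − (-7)(11) = 41
P_7→P_8: (-7)(-4.5) − (-12)(4) = 79.5
P_8→P_1: (-12)(-14) − (-14)(-4.5) = 105
Σ = 866
Signed area = Σ/2 = 433 (positive ⇒ counter-clockwise traversal).

433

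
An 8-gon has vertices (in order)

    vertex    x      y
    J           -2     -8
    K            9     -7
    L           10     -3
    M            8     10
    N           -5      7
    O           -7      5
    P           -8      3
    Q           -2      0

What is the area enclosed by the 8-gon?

212

Σ = (86) + (43) + (124) + (106) + (24) + (19) + (6) + (16) = 424
Area = |Σ|/2 = 212.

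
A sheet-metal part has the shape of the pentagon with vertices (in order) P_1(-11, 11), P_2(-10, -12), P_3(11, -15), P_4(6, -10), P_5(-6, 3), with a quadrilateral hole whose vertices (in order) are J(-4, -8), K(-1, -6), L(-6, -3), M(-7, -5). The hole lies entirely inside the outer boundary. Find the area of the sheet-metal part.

Outer boundary:
Apply the surveyor's formula: 2A = Σ (x_i·y_{i+1} − x_{i+1}·y_i), indices taken mod 5.
P_1→P_2: (-11)(-12) − (-10)(11) = 242
P_2→P_3: (-10)(-15) − (11)(-12) = 282
P_3→P_4: (11)(-10) − (6)(-15) = -20
P_4→P_5: (6)(3) − (-6)(-10) = -42
P_5→P_1: (-6)(11) − (-11)(3) = -33
Σ = 429
Area = |Σ|/2 = 214.5.
Hole:
Apply the shoelace formula: 2A = Σ (x_i·y_{i+1} − x_{i+1}·y_i), indices taken mod 4.
Σ = (16) + (-33) + (9) + (36) = 28
Area = |Σ|/2 = 14.
Net area = 214.5 − 14 = 200.5.

200.5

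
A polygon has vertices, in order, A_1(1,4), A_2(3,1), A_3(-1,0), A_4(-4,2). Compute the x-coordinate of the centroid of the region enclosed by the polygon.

Apply the surveyor's formula. First the cross-terms c_i = x_i·y_{i+1} − x_{i+1}·y_i:
  -11, 1, -2, -18  ⇒  2A = -30, A = -15.
Then Σ (x_i + x_{i+1})·c_i = 22, so x̄ = 22 / (6·(-15)) = -11/45.

-11/45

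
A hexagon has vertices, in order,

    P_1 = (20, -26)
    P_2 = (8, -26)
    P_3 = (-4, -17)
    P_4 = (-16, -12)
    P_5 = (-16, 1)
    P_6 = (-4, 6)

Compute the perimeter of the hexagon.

106

|P_1P_2| = √((-12)² + (0)²) = √144 = 12
|P_2P_3| = √((-12)² + (9)²) = √225 = 15
|P_3P_4| = √((-12)² + (5)²) = √169 = 13
|P_4P_5| = √((0)² + (13)²) = √169 = 13
|P_5P_6| = √((12)² + (5)²) = √169 = 13
|P_6P_1| = √((24)² + (-32)²) = √1600 = 40
Perimeter = 12 + 15 + 13 + 13 + 13 + 40 = 106.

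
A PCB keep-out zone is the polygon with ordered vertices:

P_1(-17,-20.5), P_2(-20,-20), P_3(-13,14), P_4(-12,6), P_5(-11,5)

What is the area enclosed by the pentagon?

101.75

Σ = (-70) + (-540) + (90) + (6) + (310.5) = -203.5
Area = |Σ|/2 = 101.75.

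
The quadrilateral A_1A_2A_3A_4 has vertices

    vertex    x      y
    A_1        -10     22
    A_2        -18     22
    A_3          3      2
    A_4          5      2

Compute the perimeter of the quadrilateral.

64

|A_1A_2| = √((-8)² + (0)²) = √64 = 8
|A_2A_3| = √((21)² + (-20)²) = √841 = 29
|A_3A_4| = √((2)² + (0)²) = √4 = 2
|A_4A_1| = √((-15)² + (20)²) = √625 = 25
Perimeter = 8 + 29 + 2 + 25 = 64.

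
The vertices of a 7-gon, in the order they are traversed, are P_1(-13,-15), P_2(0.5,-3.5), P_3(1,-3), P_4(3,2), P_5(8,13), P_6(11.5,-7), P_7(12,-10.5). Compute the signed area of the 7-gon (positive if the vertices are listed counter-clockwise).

Apply the shoelace (surveyor's) formula: 2A = Σ (x_i·y_{i+1} − x_{i+1}·y_i), indices taken mod 7.
Cross-terms: 53, 2, 11, 23, -205.5, -36.75, -316.5  ⇒  Σ = -469.75
Signed area = Σ/2 = -234.875 (negative ⇒ clockwise traversal).

-234.875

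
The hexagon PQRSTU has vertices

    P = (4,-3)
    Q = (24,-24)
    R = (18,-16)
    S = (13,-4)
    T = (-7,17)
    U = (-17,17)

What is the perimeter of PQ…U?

120

|PQ| = √((20)² + (-21)²) = √841 = 29
|QR| = √((-6)² + (8)²) = √100 = 10
|RS| = √((-5)² + (12)²) = √169 = 13
|ST| = √((-20)² + (21)²) = √841 = 29
|TU| = √((-10)² + (0)²) = √100 = 10
|UP| = √((21)² + (-20)²) = √841 = 29
Perimeter = 29 + 10 + 13 + 29 + 10 + 29 = 120.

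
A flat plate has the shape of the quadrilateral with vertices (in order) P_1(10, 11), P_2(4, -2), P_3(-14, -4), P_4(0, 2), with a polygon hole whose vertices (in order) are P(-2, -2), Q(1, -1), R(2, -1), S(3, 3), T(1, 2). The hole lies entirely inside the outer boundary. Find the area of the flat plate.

Outer boundary:
Apply the shoelace (surveyor's) formula: 2A = Σ (x_i·y_{i+1} − x_{i+1}·y_i), indices taken mod 4.
Σ = (-64) + (-44) + (-28) + (-20) = -156
Area = |Σ|/2 = 78.
Hole:
Σ = (4) + (1) + (9) + (3) + (2) = 19
Area = |Σ|/2 = 9.5.
Net area = 78 − 9.5 = 68.5.

68.5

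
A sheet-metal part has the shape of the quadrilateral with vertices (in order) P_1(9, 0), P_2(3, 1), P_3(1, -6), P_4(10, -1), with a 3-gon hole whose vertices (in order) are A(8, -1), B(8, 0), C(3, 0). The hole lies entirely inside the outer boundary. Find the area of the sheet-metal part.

Outer boundary:
Apply Gauss's area formula: 2A = Σ (x_i·y_{i+1} − x_{i+1}·y_i), indices taken mod 4.
P_1→P_2: (9)(1) − (3)(0) = 9
P_2→P_3: (3)(-6) − (1)(1) = -19
P_3→P_4: (1)(-1) − (10)(-6) = 59
P_4→P_1: (10)(0) − (9)(-1) = 9
Σ = 58
Area = |Σ|/2 = 29.
Hole:
Apply Gauss's area formula: 2A = Σ (x_i·y_{i+1} − x_{i+1}·y_i), indices taken mod 3.
A→B: (8)(0) − (8)(-1) = 8
B→C: (8)(0) − (3)(0) = 0
C→A: (3)(-1) − (8)(0) = -3
Σ = 5
Area = |Σ|/2 = 2.5.
Net area = 29 − 2.5 = 26.5.

26.5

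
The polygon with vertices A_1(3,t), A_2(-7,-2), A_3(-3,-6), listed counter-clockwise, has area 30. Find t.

Write out the shoelace sum; only the two edges meeting at A_1 involve t:
2·Area = [((-3)·t − 3·(-6)) + (3·(-2) − (-7)·t)] + 36
       = 4·t + 48 = 60
⇒ t = 3.

3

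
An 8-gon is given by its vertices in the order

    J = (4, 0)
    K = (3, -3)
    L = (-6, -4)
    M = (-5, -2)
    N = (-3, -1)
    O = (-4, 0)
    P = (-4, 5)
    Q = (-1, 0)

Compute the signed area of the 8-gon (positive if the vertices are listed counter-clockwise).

Cross-terms: -12, -30, -8, -1, -4, -20, 5, 0  ⇒  Σ = -70
Signed area = Σ/2 = -35 (negative ⇒ clockwise traversal).

-35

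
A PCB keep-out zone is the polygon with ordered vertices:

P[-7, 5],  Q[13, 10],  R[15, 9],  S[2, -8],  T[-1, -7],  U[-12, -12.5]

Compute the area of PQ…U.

Σ = (-135) + (-33) + (-138) + (-22) + (-71.5) + (-147.5) = -547
Area = |Σ|/2 = 273.5.

273.5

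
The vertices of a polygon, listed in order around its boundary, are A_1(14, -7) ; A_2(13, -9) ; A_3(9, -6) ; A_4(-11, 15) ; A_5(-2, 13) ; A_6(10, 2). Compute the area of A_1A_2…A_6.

154

Apply the shoelace formula: 2A = Σ (x_i·y_{i+1} − x_{i+1}·y_i), indices taken mod 6.
A_1→A_2: (14)(-9) − (13)(-7) = -35
A_2→A_3: (13)(-6) − (9)(-9) = 3
A_3→A_4: (9)(15) − (-11)(-6) = 69
A_4→A_5: (-11)(13) − (-2)(15) = -113
A_5→A_6: (-2)(2) − (10)(13) = -134
A_6→A_1: (10)(-7) − (14)(2) = -98
Σ = -308
Area = |Σ|/2 = 154.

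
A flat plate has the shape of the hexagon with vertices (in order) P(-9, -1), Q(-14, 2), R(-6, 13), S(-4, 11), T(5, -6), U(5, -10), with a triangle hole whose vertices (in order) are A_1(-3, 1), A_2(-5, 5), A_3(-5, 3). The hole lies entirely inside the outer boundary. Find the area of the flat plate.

179

Outer boundary:
Σ = (-32) + (-170) + (-14) + (-31) + (-20) + (-95) = -362
Area = |Σ|/2 = 181.
Hole:
Apply the shoelace (surveyor's) formula: 2A = Σ (x_i·y_{i+1} − x_{i+1}·y_i), indices taken mod 3.
A_1→A_2: (-3)(5) − (-5)(1) = -10
A_2→A_3: (-5)(3) − (-5)(5) = 10
A_3→A_1: (-5)(1) − (-3)(3) = 4
Σ = 4
Area = |Σ|/2 = 2.
Net area = 181 − 2 = 179.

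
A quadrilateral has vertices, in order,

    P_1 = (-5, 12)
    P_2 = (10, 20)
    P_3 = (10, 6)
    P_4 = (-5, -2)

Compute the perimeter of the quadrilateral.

|P_1P_2| = √((15)² + (8)²) = √289 = 17
|P_2P_3| = √((0)² + (-14)²) = √196 = 14
|P_3P_4| = √((-15)² + (-8)²) = √289 = 17
|P_4P_1| = √((0)² + (14)²) = √196 = 14
Perimeter = 17 + 14 + 17 + 14 = 62.

62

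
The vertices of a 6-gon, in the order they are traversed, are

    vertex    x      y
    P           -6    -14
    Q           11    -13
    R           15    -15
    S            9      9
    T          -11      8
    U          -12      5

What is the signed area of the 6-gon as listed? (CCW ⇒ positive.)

471

Apply the shoelace (surveyor's) formula: 2A = Σ (x_i·y_{i+1} − x_{i+1}·y_i), indices taken mod 6.
Cross-terms: 232, 30, 270, 171, 41, 198  ⇒  Σ = 942
Signed area = Σ/2 = 471 (positive ⇒ counter-clockwise traversal).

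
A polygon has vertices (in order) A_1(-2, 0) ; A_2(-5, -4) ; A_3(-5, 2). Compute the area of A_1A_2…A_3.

9

Apply Gauss's area formula: 2A = Σ (x_i·y_{i+1} − x_{i+1}·y_i), indices taken mod 3.
A_1→A_2: (-2)(-4) − (-5)(0) = 8
A_2→A_3: (-5)(2) − (-5)(-4) = -30
A_3→A_1: (-5)(0) − (-2)(2) = 4
Σ = -18
Area = |Σ|/2 = 9.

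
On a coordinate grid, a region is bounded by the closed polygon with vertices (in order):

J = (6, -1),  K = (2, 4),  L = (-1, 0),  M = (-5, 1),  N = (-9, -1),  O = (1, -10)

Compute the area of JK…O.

96.5

J→K: (6)(4) − (2)(-1) = 26
K→L: (2)(0) − (-1)(4) = 4
L→M: (-1)(1) − (-5)(0) = -1
M→N: (-5)(-1) − (-9)(1) = 14
N→O: (-9)(-10) − (1)(-1) = 91
O→J: (1)(-1) − (6)(-10) = 59
Σ = 193
Area = |Σ|/2 = 96.5.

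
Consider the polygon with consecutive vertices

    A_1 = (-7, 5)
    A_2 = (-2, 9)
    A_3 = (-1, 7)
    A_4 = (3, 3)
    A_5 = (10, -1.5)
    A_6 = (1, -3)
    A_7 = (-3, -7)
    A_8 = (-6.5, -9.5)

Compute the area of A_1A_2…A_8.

138.5

Apply the surveyor's formula: 2A = Σ (x_i·y_{i+1} − x_{i+1}·y_i), indices taken mod 8.
Σ = (-53) + (-5) + (-24) + (-34.5) + (-28.5) + (-16) + (-17) + (-99) = -277
Area = |Σ|/2 = 138.5.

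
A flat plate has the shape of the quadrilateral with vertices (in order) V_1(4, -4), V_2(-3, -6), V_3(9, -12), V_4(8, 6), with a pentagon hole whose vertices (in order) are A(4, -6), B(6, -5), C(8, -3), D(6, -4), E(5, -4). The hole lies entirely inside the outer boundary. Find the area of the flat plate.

Outer boundary:
Apply the surveyor's formula: 2A = Σ (x_i·y_{i+1} − x_{i+1}·y_i), indices taken mod 4.
V_1→V_2: (4)(-6) − (-3)(-4) = -36
V_2→V_3: (-3)(-12) − (9)(-6) = 90
V_3→V_4: (9)(6) − (8)(-12) = 150
V_4→V_1: (8)(-4) − (4)(6) = -56
Σ = 148
Area = |Σ|/2 = 74.
Hole:
Apply the shoelace (surveyor's) formula: 2A = Σ (x_i·y_{i+1} − x_{i+1}·y_i), indices taken mod 5.
Σ = (16) + (22) + (-14) + (-4) + (-14) = 6
Area = |Σ|/2 = 3.
Net area = 74 − 3 = 71.

71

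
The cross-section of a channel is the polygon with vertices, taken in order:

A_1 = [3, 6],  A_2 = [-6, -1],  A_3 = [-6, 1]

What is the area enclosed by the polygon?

Apply the shoelace formula: 2A = Σ (x_i·y_{i+1} − x_{i+1}·y_i), indices taken mod 3.
Σ = (33) + (-12) + (-39) = -18
Area = |Σ|/2 = 9.

9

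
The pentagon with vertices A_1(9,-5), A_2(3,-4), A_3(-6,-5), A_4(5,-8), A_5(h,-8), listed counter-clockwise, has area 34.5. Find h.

8

Write out the shoelace sum; only the two edges meeting at A_5 involve h:
2·Area = [(5·(-8) − h·(-8)) + (h·(-5) − 9·(-8))] + 13
       = 3·h + 45 = 69
⇒ h = 8.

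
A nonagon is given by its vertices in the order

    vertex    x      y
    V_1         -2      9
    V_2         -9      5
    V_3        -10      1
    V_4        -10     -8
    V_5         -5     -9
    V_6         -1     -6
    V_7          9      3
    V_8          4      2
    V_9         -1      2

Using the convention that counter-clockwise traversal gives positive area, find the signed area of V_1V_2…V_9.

Apply the shoelace formula: 2A = Σ (x_i·y_{i+1} − x_{i+1}·y_i), indices taken mod 9.
V_1→V_2: (-2)(5) − (-9)(9) = 71
V_2→V_3: (-9)(1) − (-10)(5) = 41
V_3→V_4: (-10)(-8) − (-10)(1) = 90
V_4→V_5: (-10)(-9) − (-5)(-8) = 50
V_5→V_6: (-5)(-6) − (-1)(-9) = 21
V_6→V_7: (-1)(3) − (9)(-6) = 51
V_7→V_8: (9)(2) − (4)(3) = 6
V_8→V_9: (4)(2) − (-1)(2) = 10
V_9→V_1: (-1)(9) − (-2)(2) = -5
Σ = 335
Signed area = Σ/2 = 167.5 (positive ⇒ counter-clockwise traversal).

167.5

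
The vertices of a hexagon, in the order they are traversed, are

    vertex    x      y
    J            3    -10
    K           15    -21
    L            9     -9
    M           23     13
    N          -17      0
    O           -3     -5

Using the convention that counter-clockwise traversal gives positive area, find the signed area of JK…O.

Cross-terms: 87, 54, 324, 221, 85, 45  ⇒  Σ = 816
Signed area = Σ/2 = 408 (positive ⇒ counter-clockwise traversal).

408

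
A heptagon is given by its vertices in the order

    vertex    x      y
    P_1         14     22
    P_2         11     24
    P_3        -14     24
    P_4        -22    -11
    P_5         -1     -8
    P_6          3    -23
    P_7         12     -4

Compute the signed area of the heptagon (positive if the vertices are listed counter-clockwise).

1086

Apply the shoelace formula: 2A = Σ (x_i·y_{i+1} − x_{i+1}·y_i), indices taken mod 7.
Σ = (94) + (600) + (682) + (165) + (47) + (264) + (320) = 2172
Signed area = Σ/2 = 1086 (positive ⇒ counter-clockwise traversal).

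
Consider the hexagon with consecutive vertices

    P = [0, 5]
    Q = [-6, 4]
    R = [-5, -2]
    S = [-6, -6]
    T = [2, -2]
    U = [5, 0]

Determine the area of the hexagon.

Apply the shoelace (surveyor's) formula: 2A = Σ (x_i·y_{i+1} − x_{i+1}·y_i), indices taken mod 6.
Σ = (30) + (32) + (18) + (24) + (10) + (25) = 139
Area = |Σ|/2 = 69.5.

69.5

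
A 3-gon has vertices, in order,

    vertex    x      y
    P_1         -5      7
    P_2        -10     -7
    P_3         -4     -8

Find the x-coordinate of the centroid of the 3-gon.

-19/3

Apply the shoelace formula. First the cross-terms c_i = x_i·y_{i+1} − x_{i+1}·y_i:
  105, 52, -68  ⇒  2A = 89, A = 44.5.
Then Σ (x_i + x_{i+1})·c_i = -1691, so x̄ = -1691 / (6·44.5) = -19/3.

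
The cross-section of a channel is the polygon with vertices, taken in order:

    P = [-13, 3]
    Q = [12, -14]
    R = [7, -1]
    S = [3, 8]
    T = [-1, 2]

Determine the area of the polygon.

164

Σ = (146) + (86) + (59) + (14) + (23) = 328
Area = |Σ|/2 = 164.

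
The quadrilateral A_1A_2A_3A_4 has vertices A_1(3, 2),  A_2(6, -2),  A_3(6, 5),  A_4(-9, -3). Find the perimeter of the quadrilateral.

42

|A_1A_2| = √((3)² + (-4)²) = √25 = 5
|A_2A_3| = √((0)² + (7)²) = √49 = 7
|A_3A_4| = √((-15)² + (-8)²) = √289 = 17
|A_4A_1| = √((12)² + (5)²) = √169 = 13
Perimeter = 5 + 7 + 17 + 13 = 42.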